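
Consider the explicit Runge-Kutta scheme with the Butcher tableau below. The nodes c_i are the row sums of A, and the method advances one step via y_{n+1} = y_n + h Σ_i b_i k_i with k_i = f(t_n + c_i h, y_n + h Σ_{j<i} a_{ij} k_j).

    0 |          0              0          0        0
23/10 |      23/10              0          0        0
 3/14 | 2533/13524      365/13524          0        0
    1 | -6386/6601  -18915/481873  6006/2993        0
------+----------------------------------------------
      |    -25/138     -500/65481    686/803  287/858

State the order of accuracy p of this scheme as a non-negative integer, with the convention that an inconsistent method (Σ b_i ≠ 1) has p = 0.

4

b = (-25/138, -500/65481, 686/803, 287/858)
c = (0, 23/10, 3/14, 1)
Ac = (0, 0, 73/1176, 195/574)
Σ b_i: (-25/138)·1 + (-500/65481)·1 + 686/803·1 + 287/858·1 = 1 ✓
b·c: (-500/65481)·23/10 + 686/803·3/14 + 287/858·1 = 1/2 ✓
b·c²: (-500/65481)·529/100 + 686/803·9/196 + 287/858·1 = 1/3 ✓
b·Ac: 686/803·73/1176 + 287/858·195/574 = 1/6 ✓
b·c³: (-500/65481)·12167/1000 + 686/803·27/2744 + 287/858·1 = 1/4 ✓
b·(c∘Ac): 686/803·73/5488 + 287/858·195/574 = 1/8 ✓
b·Ac²: 686/803·1679/11760 + 287/858·(-663/5740) = 1/12 ✓
b·A²c: 287/858·143/1148 = 1/24 ✓; 4 stages ⇒ order 4.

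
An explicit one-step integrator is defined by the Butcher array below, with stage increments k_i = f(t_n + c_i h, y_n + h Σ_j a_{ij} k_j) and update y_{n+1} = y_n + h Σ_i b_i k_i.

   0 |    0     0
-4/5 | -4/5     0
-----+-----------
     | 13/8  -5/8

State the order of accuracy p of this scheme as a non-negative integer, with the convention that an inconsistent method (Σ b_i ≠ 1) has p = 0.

2

b = (13/8, -5/8)
c = (0, -4/5)
Σ b_i: 13/8·1 + (-5/8)·1 = 1 ✓
b·c: (-5/8)·(-4/5) = 1/2 ✓; 2 stages ⇒ order 2.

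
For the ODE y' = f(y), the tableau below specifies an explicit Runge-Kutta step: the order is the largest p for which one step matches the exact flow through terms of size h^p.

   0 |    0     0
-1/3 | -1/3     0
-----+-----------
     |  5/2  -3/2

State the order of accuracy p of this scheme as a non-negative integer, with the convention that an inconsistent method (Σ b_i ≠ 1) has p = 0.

b = (5/2, -3/2)
c = (0, -1/3)
Σ b_i: 5/2·1 + (-3/2)·1 = 1 ✓
b·c: (-3/2)·(-1/3) = 1/2 ✓; 2 stages ⇒ order 2.

2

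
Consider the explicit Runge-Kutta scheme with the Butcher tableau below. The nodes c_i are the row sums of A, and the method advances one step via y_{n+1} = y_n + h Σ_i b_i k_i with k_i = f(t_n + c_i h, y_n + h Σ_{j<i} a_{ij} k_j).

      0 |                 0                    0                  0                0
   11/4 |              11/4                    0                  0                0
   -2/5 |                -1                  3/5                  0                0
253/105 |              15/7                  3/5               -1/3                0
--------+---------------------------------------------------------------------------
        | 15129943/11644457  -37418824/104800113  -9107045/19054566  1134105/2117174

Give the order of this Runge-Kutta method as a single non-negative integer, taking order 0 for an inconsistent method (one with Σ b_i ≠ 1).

b = (15129943/11644457, -37418824/104800113, -9107045/19054566, 1134105/2117174)
c = (0, 11/4, -2/5, 253/105)
Ac = (0, 0, 33/20, 107/60)
Σ b_i: 15129943/11644457·1 + (-37418824/104800113)·1 + (-9107045/19054566)·1 + 1134105/2117174·1 = 1 ✓
b·c: (-37418824/104800113)·11/4 + (-9107045/19054566)·(-2/5) + 1134105/2117174·253/105 = 1/2 ✓
b·c²: (-37418824/104800113)·121/16 + (-9107045/19054566)·4/25 + 1134105/2117174·64009/11025 = 1/3 ✓
b·Ac: (-9107045/19054566)·33/20 + 1134105/2117174·107/60 = 1/6 ✓
b·c³: (-37418824/104800113)·1331/64 + (-9107045/19054566)·(-8/125) + 1134105/2117174·16194277/1157625 = 263224697/2667639240 ≠ 1/4 ⇒ order 3.
b·(c∘Ac): (-9107045/19054566)·(-33/50) + 1134105/2117174·27071/6300 = 110821623/42343480 ≠ 1/8
b·Ac²: (-9107045/19054566)·363/80 + 1134105/2117174·5381/1200 = 29642839/127030440 ≠ 1/12
b·A²c: 1134105/2117174·(-11/20) = -2495031/8468696 ≠ 1/24

3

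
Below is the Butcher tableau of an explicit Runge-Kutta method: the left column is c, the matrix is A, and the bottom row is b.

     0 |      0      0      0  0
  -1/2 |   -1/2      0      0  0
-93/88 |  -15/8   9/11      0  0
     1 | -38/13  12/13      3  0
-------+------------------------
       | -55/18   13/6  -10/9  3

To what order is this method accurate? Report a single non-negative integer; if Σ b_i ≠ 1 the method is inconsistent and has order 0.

1

b = (-55/18, 13/6, -10/9, 3)
c = (0, -1/2, -93/88, 1)
Ac = (0, 0, -9/22, -4155/1144)
Σ b_i: (-55/18)·1 + 13/6·1 + (-10/9)·1 + 3·1 = 1 ✓
b·c: 13/6·(-1/2) + (-10/9)·(-93/88) + 3·1 = 34/11 ≠ 1/2 ⇒ order 1.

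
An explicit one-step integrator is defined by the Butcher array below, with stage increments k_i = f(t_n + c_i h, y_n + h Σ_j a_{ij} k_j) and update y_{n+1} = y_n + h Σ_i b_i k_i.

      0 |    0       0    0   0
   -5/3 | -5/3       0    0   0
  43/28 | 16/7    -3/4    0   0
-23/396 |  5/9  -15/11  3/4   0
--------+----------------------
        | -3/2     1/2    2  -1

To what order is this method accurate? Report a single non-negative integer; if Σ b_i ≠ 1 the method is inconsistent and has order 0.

b = (-3/2, 1/2, 2, -1)
c = (0, -5/3, 43/28, -23/396)
Ac = (0, 0, 5/4, 4219/1232)
Σ b_i: (-3/2)·1 + 1/2·1 + 2·1 + (-1)·1 = 0 ≠ 1 ⇒ order 0.

0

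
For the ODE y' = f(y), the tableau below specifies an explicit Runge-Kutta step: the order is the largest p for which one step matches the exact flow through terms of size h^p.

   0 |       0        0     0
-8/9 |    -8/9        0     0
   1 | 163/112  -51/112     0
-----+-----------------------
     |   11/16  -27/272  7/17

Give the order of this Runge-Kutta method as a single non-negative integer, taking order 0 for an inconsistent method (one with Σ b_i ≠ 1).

3

b = (11/16, -27/272, 7/17)
c = (0, -8/9, 1)
Ac = (0, 0, 17/42)
Σ b_i: 11/16·1 + (-27/272)·1 + 7/17·1 = 1 ✓
b·c: (-27/272)·(-8/9) + 7/17·1 = 1/2 ✓
b·c²: (-27/272)·64/81 + 7/17·1 = 1/3 ✓
b·Ac: 7/17·17/42 = 1/6 ✓; 3 stages ⇒ order 3.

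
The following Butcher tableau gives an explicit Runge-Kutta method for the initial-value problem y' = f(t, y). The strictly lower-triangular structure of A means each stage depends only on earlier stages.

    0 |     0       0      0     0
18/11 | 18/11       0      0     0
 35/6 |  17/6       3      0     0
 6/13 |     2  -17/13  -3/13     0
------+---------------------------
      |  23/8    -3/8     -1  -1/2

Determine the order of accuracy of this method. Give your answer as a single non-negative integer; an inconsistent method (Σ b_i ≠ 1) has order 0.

1

b = (23/8, -3/8, -1, -1/2)
c = (0, 18/11, 35/6, 6/13)
Ac = (0, 0, 54/11, -997/286)
Σ b_i: 23/8·1 + (-3/8)·1 + (-1)·1 + (-1/2)·1 = 1 ✓
b·c: (-3/8)·18/11 + (-1)·35/6 + (-1/2)·6/13 = -11459/1716 ≠ 1/2 ⇒ order 1.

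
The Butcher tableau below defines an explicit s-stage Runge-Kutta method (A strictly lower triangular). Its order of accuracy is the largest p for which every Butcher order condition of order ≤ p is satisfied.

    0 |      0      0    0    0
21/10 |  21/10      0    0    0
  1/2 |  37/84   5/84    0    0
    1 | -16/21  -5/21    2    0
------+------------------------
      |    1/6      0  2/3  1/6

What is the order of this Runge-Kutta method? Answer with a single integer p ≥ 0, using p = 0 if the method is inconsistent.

b = (1/6, 0, 2/3, 1/6)
c = (0, 21/10, 1/2, 1)
Ac = (0, 0, 1/8, 1/2)
Σ b_i: 1/6·1 + 2/3·1 + 1/6·1 = 1 ✓
b·c: 2/3·1/2 + 1/6·1 = 1/2 ✓
b·c²: 2/3·1/4 + 1/6·1 = 1/3 ✓
b·Ac: 2/3·1/8 + 1/6·1/2 = 1/6 ✓
b·c³: 2/3·1/8 + 1/6·1 = 1/4 ✓
b·(c∘Ac): 2/3·1/16 + 1/6·1/2 = 1/8 ✓
b·Ac²: 2/3·21/80 + 1/6·(-11/20) = 1/12 ✓
b·A²c: 1/6·1/4 = 1/24 ✓; 4 stages ⇒ order 4.

4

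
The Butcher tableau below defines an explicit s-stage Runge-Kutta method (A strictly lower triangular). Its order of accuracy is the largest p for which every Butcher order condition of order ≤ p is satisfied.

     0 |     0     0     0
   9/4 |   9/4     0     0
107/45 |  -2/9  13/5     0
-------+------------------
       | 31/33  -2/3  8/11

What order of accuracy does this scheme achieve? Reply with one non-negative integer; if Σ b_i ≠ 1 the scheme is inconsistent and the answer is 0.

1

b = (31/33, -2/3, 8/11)
c = (0, 9/4, 107/45)
Ac = (0, 0, 117/20)
Σ b_i: 31/33·1 + (-2/3)·1 + 8/11·1 = 1 ✓
b·c: (-2/3)·9/4 + 8/11·107/45 = 227/990 ≠ 1/2 ⇒ order 1.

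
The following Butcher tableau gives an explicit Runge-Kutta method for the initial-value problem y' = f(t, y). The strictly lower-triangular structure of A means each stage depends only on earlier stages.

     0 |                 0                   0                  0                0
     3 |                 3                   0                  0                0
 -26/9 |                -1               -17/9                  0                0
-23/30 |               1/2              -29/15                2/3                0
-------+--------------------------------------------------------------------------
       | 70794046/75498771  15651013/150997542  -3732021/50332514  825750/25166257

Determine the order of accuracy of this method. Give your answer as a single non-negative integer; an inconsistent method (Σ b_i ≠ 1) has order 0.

3

b = (70794046/75498771, 15651013/150997542, -3732021/50332514, 825750/25166257)
c = (0, 3, -26/9, -23/30)
Ac = (0, 0, -17/3, -1043/135)
Σ b_i: 70794046/75498771·1 + 15651013/150997542·1 + (-3732021/50332514)·1 + 825750/25166257·1 = 1 ✓
b·c: 15651013/150997542·3 + (-3732021/50332514)·(-26/9) + 825750/25166257·(-23/30) = 1/2 ✓
b·c²: 15651013/150997542·9 + (-3732021/50332514)·676/81 + 825750/25166257·529/900 = 1/3 ✓
b·Ac: (-3732021/50332514)·(-17/3) + 825750/25166257·(-1043/135) = 1/6 ✓
b·c³: 15651013/150997542·27 + (-3732021/50332514)·(-17576/729) + 825750/25166257·(-12167/27000) = 12425019613/2717955756 ≠ 1/4 ⇒ order 3.
b·(c∘Ac): (-3732021/50332514)·442/27 + 825750/25166257·23989/4050 = -230905732/226496313 ≠ 1/8
b·Ac²: (-3732021/50332514)·(-17) + 825750/25166257·(-14381/1215) = 1185214939/1358977878 ≠ 1/12
b·A²c: 825750/25166257·(-34/9) = -3119500/25166257 ≠ 1/24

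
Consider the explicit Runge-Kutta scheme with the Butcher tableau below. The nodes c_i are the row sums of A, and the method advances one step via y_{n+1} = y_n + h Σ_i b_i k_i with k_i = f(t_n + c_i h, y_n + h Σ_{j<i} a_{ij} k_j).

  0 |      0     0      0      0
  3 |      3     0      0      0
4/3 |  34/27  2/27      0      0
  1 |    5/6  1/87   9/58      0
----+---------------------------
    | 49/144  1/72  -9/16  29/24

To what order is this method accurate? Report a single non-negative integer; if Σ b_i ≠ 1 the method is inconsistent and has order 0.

b = (49/144, 1/72, -9/16, 29/24)
c = (0, 3, 4/3, 1)
Ac = (0, 0, 2/9, 7/29)
Σ b_i: 49/144·1 + 1/72·1 + (-9/16)·1 + 29/24·1 = 1 ✓
b·c: 1/72·3 + (-9/16)·4/3 + 29/24·1 = 1/2 ✓
b·c²: 1/72·9 + (-9/16)·16/9 + 29/24·1 = 1/3 ✓
b·Ac: (-9/16)·2/9 + 29/24·7/29 = 1/6 ✓
b·c³: 1/72·27 + (-9/16)·64/27 + 29/24·1 = 1/4 ✓
b·(c∘Ac): (-9/16)·8/27 + 29/24·7/29 = 1/8 ✓
b·Ac²: (-9/16)·2/3 + 29/24·11/29 = 1/12 ✓
b·A²c: 29/24·1/29 = 1/24 ✓; 4 stages ⇒ order 4.

4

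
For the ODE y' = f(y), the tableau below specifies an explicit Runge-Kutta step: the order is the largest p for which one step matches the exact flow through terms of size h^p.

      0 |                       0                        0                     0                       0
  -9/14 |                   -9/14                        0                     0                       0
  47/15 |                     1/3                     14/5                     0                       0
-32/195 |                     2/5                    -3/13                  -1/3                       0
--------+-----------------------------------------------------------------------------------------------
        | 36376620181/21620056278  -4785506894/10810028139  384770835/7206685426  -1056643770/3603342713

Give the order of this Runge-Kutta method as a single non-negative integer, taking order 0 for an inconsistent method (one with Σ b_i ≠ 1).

b = (36376620181/21620056278, -4785506894/10810028139, 384770835/7206685426, -1056643770/3603342713)
c = (0, -9/14, 47/15, -32/195)
Ac = (0, 0, -9/5, -7339/8190)
Σ b_i: 36376620181/21620056278·1 + (-4785506894/10810028139)·1 + 384770835/7206685426·1 + (-1056643770/3603342713)·1 = 1 ✓
b·c: (-4785506894/10810028139)·(-9/14) + 384770835/7206685426·47/15 + (-1056643770/3603342713)·(-32/195) = 1/2 ✓
b·c²: (-4785506894/10810028139)·81/196 + 384770835/7206685426·2209/225 + (-1056643770/3603342713)·1024/38025 = 1/3 ✓
b·Ac: 384770835/7206685426·(-9/5) + (-1056643770/3603342713)·(-7339/8190) = 1/6 ✓
b·c³: (-4785506894/10810028139)·(-729/2744) + 384770835/7206685426·103823/3375 + (-1056643770/3603342713)·(-32768/7414875) = 519793946698867/295113768194700 ≠ 1/4 ⇒ order 3.
b·(c∘Ac): 384770835/7206685426·(-141/25) + (-1056643770/3603342713)·117424/798525 = -111639096931/324300844170 ≠ 1/8
b·Ac²: 384770835/7206685426·81/70 + (-1056643770/3603342713)·(-5792557/1719900) = 4764504727301/4540211818380 ≠ 1/12
b·A²c: (-1056643770/3603342713)·3/5 = -633986262/3603342713 ≠ 1/24

3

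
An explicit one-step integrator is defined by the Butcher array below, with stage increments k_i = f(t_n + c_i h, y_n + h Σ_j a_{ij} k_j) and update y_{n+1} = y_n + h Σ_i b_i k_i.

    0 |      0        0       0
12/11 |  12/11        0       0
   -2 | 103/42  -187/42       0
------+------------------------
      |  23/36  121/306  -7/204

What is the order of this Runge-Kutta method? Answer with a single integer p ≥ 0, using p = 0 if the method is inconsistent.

3

b = (23/36, 121/306, -7/204)
c = (0, 12/11, -2)
Ac = (0, 0, -34/7)
Σ b_i: 23/36·1 + 121/306·1 + (-7/204)·1 = 1 ✓
b·c: 121/306·12/11 + (-7/204)·(-2) = 1/2 ✓
b·c²: 121/306·144/121 + (-7/204)·4 = 1/3 ✓
b·Ac: (-7/204)·(-34/7) = 1/6 ✓; 3 stages ⇒ order 3.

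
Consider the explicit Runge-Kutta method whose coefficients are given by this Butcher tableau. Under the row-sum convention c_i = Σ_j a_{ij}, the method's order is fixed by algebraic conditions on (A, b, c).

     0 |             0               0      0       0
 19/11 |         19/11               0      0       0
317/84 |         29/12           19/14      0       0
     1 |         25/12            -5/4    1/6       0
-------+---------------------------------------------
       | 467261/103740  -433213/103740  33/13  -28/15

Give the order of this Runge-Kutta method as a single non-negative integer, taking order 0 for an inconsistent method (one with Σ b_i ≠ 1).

2

b = (467261/103740, -433213/103740, 33/13, -28/15)
c = (0, 19/11, 317/84, 1)
Ac = (0, 0, 361/154, -8483/5544)
Σ b_i: 467261/103740·1 + (-433213/103740)·1 + 33/13·1 + (-28/15)·1 = 1 ✓
b·c: (-433213/103740)·19/11 + 33/13·317/84 + (-28/15)·1 = 1/2 ✓
b·c²: (-433213/103740)·361/121 + 33/13·100489/7056 + (-28/15)·1 = 36704953/1681680 ≠ 1/3 ⇒ order 2.
b·Ac: 33/13·361/154 + (-28/15)·(-8483/5544) = 1190104/135135 ≠ 1/6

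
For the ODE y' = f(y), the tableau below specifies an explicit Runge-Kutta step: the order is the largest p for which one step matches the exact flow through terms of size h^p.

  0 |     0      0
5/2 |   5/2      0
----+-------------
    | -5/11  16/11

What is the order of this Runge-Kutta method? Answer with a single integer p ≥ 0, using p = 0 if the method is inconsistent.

b = (-5/11, 16/11)
c = (0, 5/2)
Σ b_i: (-5/11)·1 + 16/11·1 = 1 ✓
b·c: 16/11·5/2 = 40/11 ≠ 1/2 ⇒ order 1.

1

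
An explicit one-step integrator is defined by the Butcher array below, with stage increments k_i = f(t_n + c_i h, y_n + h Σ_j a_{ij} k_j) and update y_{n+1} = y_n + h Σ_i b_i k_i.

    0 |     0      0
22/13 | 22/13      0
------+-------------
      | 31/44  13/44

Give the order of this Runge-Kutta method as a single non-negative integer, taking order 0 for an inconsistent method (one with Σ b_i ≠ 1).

b = (31/44, 13/44)
c = (0, 22/13)
Σ b_i: 31/44·1 + 13/44·1 = 1 ✓
b·c: 13/44·22/13 = 1/2 ✓; 2 stages ⇒ order 2.

2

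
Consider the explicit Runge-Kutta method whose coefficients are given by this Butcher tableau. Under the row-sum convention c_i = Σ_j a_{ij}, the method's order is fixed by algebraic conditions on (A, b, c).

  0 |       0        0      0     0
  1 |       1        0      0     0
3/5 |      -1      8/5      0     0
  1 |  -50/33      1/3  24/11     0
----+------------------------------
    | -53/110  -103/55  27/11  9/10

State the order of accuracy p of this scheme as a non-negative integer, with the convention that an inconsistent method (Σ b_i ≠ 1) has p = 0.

2

b = (-53/110, -103/55, 27/11, 9/10)
c = (0, 1, 3/5, 1)
Ac = (0, 0, 8/5, 271/165)
Σ b_i: (-53/110)·1 + (-103/55)·1 + 27/11·1 + 9/10·1 = 1 ✓
b·c: (-103/55)·1 + 27/11·3/5 + 9/10·1 = 1/2 ✓
b·c²: (-103/55)·1 + 27/11·9/25 + 9/10·1 = -49/550 ≠ 1/3 ⇒ order 2.
b·Ac: 27/11·8/5 + 9/10·271/165 = 2973/550 ≠ 1/6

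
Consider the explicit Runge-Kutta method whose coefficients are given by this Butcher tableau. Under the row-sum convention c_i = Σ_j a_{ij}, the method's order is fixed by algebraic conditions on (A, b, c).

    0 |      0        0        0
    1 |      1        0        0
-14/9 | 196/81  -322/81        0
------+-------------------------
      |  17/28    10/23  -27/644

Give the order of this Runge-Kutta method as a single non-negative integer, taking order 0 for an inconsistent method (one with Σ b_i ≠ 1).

b = (17/28, 10/23, -27/644)
c = (0, 1, -14/9)
Ac = (0, 0, -322/81)
Σ b_i: 17/28·1 + 10/23·1 + (-27/644)·1 = 1 ✓
b·c: 10/23·1 + (-27/644)·(-14/9) = 1/2 ✓
b·c²: 10/23·1 + (-27/644)·196/81 = 1/3 ✓
b·Ac: (-27/644)·(-322/81) = 1/6 ✓; 3 stages ⇒ order 3.

3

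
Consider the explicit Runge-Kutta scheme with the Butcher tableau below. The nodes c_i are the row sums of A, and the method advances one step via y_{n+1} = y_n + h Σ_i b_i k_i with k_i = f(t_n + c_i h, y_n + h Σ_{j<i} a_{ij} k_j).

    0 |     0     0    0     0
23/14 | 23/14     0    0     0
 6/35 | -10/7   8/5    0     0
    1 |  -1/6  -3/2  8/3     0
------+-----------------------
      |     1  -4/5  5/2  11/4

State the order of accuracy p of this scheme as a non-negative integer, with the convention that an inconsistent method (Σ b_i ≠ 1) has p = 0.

0

b = (1, -4/5, 5/2, 11/4)
c = (0, 23/14, 6/35, 1)
Ac = (0, 0, 92/35, -281/140)
Σ b_i: 1·1 + (-4/5)·1 + 5/2·1 + 11/4·1 = 109/20 ≠ 1 ⇒ order 0.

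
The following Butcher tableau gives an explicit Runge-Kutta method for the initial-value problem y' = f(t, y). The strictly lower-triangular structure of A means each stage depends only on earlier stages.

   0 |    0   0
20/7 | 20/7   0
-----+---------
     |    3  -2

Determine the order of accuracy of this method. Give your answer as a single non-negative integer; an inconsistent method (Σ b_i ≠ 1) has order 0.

b = (3, -2)
c = (0, 20/7)
Σ b_i: 3·1 + (-2)·1 = 1 ✓
b·c: (-2)·20/7 = -40/7 ≠ 1/2 ⇒ order 1.

1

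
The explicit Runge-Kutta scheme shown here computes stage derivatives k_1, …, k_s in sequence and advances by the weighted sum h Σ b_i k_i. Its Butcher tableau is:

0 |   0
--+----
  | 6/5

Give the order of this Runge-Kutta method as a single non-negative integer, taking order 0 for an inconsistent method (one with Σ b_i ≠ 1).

b = (6/5)
c = (0)
Σ b_i: 6/5·1 = 6/5 ≠ 1 ⇒ order 0.

0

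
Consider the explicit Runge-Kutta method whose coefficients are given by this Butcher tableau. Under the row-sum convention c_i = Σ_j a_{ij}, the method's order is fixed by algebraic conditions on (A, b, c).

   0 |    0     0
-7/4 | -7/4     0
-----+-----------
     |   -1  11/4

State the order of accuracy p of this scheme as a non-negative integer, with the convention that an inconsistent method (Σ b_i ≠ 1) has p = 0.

0

b = (-1, 11/4)
c = (0, -7/4)
Σ b_i: (-1)·1 + 11/4·1 = 7/4 ≠ 1 ⇒ order 0.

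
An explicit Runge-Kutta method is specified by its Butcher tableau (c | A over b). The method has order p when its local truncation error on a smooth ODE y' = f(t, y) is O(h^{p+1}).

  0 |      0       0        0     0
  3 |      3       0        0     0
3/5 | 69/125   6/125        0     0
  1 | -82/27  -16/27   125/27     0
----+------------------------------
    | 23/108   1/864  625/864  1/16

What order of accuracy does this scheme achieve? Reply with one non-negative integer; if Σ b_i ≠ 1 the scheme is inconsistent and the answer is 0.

4

b = (23/108, 1/864, 625/864, 1/16)
c = (0, 3, 3/5, 1)
Ac = (0, 0, 18/125, 1)
Σ b_i: 23/108·1 + 1/864·1 + 625/864·1 + 1/16·1 = 1 ✓
b·c: 1/864·3 + 625/864·3/5 + 1/16·1 = 1/2 ✓
b·c²: 1/864·9 + 625/864·9/25 + 1/16·1 = 1/3 ✓
b·Ac: 625/864·18/125 + 1/16·1 = 1/6 ✓
b·c³: 1/864·27 + 625/864·27/125 + 1/16·1 = 1/4 ✓
b·(c∘Ac): 625/864·54/625 + 1/16·1 = 1/8 ✓
b·Ac²: 625/864·54/125 + 1/16·(-11/3) = 1/12 ✓
b·A²c: 1/16·2/3 = 1/24 ✓; 4 stages ⇒ order 4.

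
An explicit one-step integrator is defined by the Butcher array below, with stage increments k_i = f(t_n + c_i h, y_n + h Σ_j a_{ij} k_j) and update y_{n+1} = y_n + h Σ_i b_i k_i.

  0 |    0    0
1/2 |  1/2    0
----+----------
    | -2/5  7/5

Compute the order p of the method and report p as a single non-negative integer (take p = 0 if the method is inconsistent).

b = (-2/5, 7/5)
c = (0, 1/2)
Σ b_i: (-2/5)·1 + 7/5·1 = 1 ✓
b·c: 7/5·1/2 = 7/10 ≠ 1/2 ⇒ order 1.

1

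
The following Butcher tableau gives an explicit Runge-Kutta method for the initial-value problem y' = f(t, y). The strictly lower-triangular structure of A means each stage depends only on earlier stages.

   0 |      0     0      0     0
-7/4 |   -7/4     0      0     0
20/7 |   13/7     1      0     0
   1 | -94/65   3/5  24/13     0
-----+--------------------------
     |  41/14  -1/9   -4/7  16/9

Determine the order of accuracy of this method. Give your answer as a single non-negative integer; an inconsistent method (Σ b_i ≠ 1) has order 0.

b = (41/14, -1/9, -4/7, 16/9)
c = (0, -7/4, 20/7, 1)
Ac = (0, 0, -7/4, 7689/1820)
Σ b_i: 41/14·1 + (-1/9)·1 + (-4/7)·1 + 16/9·1 = 169/42 ≠ 1 ⇒ order 0.

0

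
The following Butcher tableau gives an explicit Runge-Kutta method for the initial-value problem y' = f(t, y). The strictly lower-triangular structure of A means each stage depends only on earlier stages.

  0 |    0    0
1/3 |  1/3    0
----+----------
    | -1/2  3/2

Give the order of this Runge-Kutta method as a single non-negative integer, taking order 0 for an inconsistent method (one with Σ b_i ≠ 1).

b = (-1/2, 3/2)
c = (0, 1/3)
Σ b_i: (-1/2)·1 + 3/2·1 = 1 ✓
b·c: 3/2·1/3 = 1/2 ✓; 2 stages ⇒ order 2.

2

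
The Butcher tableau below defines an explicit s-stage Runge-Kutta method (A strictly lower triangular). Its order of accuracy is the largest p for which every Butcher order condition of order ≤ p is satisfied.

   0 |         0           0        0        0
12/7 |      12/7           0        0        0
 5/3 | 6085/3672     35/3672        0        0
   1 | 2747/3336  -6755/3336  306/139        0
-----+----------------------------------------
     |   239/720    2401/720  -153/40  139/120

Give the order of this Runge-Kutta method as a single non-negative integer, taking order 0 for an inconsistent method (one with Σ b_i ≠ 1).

4

b = (239/720, 2401/720, -153/40, 139/120)
c = (0, 12/7, 5/3, 1)
Ac = (0, 0, 5/306, 55/278)
Σ b_i: 239/720·1 + 2401/720·1 + (-153/40)·1 + 139/120·1 = 1 ✓
b·c: 2401/720·12/7 + (-153/40)·5/3 + 139/120·1 = 1/2 ✓
b·c²: 2401/720·144/49 + (-153/40)·25/9 + 139/120·1 = 1/3 ✓
b·Ac: (-153/40)·5/306 + 139/120·55/278 = 1/6 ✓
b·c³: 2401/720·1728/343 + (-153/40)·125/27 + 139/120·1 = 1/4 ✓
b·(c∘Ac): (-153/40)·25/918 + 139/120·55/278 = 1/8 ✓
b·Ac²: (-153/40)·10/357 + 139/120·160/973 = 1/12 ✓
b·A²c: 139/120·5/139 = 1/24 ✓; 4 stages ⇒ order 4.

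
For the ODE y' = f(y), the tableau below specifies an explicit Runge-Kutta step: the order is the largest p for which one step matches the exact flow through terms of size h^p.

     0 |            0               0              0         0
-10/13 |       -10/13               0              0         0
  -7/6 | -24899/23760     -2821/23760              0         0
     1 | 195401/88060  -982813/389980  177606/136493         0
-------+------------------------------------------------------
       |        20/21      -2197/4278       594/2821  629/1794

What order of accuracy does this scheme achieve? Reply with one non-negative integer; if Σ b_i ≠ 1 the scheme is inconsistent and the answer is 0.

4

b = (20/21, -2197/4278, 594/2821, 629/1794)
c = (0, -10/13, -7/6, 1)
Ac = (0, 0, 217/2376, 529/1258)
Σ b_i: 20/21·1 + (-2197/4278)·1 + 594/2821·1 + 629/1794·1 = 1 ✓
b·c: (-2197/4278)·(-10/13) + 594/2821·(-7/6) + 629/1794·1 = 1/2 ✓
b·c²: (-2197/4278)·100/169 + 594/2821·49/36 + 629/1794·1 = 1/3 ✓
b·Ac: 594/2821·217/2376 + 629/1794·529/1258 = 1/6 ✓
b·c³: (-2197/4278)·(-1000/2197) + 594/2821·(-343/216) + 629/1794·1 = 1/4 ✓
b·(c∘Ac): 594/2821·(-1519/14256) + 629/1794·529/1258 = 1/8 ✓
b·Ac²: 594/2821·(-1085/15444) + 629/1794·4577/16354 = 1/12 ✓
b·A²c: 629/1794·299/2516 = 1/24 ✓; 4 stages ⇒ order 4.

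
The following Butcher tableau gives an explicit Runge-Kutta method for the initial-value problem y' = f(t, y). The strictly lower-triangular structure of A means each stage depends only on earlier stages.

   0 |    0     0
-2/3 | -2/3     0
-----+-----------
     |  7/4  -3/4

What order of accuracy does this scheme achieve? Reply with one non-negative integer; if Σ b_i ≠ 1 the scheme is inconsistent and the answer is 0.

b = (7/4, -3/4)
c = (0, -2/3)
Σ b_i: 7/4·1 + (-3/4)·1 = 1 ✓
b·c: (-3/4)·(-2/3) = 1/2 ✓; 2 stages ⇒ order 2.

2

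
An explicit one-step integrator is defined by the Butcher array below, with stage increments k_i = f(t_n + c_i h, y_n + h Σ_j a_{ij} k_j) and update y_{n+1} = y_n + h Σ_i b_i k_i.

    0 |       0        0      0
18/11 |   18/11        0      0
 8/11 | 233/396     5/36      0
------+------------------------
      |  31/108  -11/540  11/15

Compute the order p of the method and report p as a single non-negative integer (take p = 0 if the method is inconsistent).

3

b = (31/108, -11/540, 11/15)
c = (0, 18/11, 8/11)
Ac = (0, 0, 5/22)
Σ b_i: 31/108·1 + (-11/540)·1 + 11/15·1 = 1 ✓
b·c: (-11/540)·18/11 + 11/15·8/11 = 1/2 ✓
b·c²: (-11/540)·324/121 + 11/15·64/121 = 1/3 ✓
b·Ac: 11/15·5/22 = 1/6 ✓; 3 stages ⇒ order 3.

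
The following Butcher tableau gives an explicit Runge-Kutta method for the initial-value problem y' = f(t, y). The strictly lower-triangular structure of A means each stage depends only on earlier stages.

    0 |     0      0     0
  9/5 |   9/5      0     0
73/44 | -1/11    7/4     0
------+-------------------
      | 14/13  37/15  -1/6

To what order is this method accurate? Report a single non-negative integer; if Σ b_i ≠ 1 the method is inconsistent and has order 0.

0

b = (14/13, 37/15, -1/6)
c = (0, 9/5, 73/44)
Ac = (0, 0, 63/20)
Σ b_i: 14/13·1 + 37/15·1 + (-1/6)·1 = 439/130 ≠ 1 ⇒ order 0.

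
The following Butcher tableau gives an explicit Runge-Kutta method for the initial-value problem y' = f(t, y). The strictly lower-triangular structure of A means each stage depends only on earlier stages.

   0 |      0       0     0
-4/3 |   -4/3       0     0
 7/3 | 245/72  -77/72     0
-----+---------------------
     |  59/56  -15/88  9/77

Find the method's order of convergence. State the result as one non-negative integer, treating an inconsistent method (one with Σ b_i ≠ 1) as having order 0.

b = (59/56, -15/88, 9/77)
c = (0, -4/3, 7/3)
Ac = (0, 0, 77/54)
Σ b_i: 59/56·1 + (-15/88)·1 + 9/77·1 = 1 ✓
b·c: (-15/88)·(-4/3) + 9/77·7/3 = 1/2 ✓
b·c²: (-15/88)·16/9 + 9/77·49/9 = 1/3 ✓
b·Ac: 9/77·77/54 = 1/6 ✓; 3 stages ⇒ order 3.

3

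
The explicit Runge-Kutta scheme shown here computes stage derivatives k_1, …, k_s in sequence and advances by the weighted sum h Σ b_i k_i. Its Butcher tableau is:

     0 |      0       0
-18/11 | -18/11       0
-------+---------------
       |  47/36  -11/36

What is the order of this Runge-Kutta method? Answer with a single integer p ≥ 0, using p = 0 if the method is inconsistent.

2

b = (47/36, -11/36)
c = (0, -18/11)
Σ b_i: 47/36·1 + (-11/36)·1 = 1 ✓
b·c: (-11/36)·(-18/11) = 1/2 ✓; 2 stages ⇒ order 2.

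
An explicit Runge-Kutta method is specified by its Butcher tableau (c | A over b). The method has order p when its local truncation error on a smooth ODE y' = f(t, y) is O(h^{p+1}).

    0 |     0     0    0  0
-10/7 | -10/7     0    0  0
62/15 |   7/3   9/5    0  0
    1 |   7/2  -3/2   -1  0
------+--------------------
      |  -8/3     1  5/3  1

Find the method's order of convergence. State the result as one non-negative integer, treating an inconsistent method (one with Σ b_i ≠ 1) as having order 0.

1

b = (-8/3, 1, 5/3, 1)
c = (0, -10/7, 62/15, 1)
Ac = (0, 0, -18/7, -209/105)
Σ b_i: (-8/3)·1 + 1·1 + 5/3·1 + 1·1 = 1 ✓
b·c: 1·(-10/7) + 5/3·62/15 + 1·1 = 407/63 ≠ 1/2 ⇒ order 1.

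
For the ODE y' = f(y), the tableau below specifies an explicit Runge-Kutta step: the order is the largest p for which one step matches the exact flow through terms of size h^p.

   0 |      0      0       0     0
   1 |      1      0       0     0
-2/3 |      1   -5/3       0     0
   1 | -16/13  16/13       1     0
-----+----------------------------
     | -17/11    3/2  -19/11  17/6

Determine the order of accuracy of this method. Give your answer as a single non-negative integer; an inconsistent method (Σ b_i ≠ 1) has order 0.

0

b = (-17/11, 3/2, -19/11, 17/6)
c = (0, 1, -2/3, 1)
Ac = (0, 0, -5/3, 22/39)
Σ b_i: (-17/11)·1 + 3/2·1 + (-19/11)·1 + 17/6·1 = 35/33 ≠ 1 ⇒ order 0.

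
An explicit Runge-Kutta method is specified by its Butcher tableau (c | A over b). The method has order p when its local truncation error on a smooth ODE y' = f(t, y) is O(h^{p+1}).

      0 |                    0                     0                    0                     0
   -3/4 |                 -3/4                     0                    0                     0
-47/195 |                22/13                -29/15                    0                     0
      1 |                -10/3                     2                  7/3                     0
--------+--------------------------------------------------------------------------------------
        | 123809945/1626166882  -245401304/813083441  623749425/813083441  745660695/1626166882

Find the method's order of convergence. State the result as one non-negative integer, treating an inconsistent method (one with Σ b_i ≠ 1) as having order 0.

3

b = (123809945/1626166882, -245401304/813083441, 623749425/813083441, 745660695/1626166882)
c = (0, -3/4, -47/195, 1)
Ac = (0, 0, 29/20, -2413/1170)
Σ b_i: 123809945/1626166882·1 + (-245401304/813083441)·1 + 623749425/813083441·1 + 745660695/1626166882·1 = 1 ✓
b·c: (-245401304/813083441)·(-3/4) + 623749425/813083441·(-47/195) + 745660695/1626166882·1 = 1/2 ✓
b·c²: (-245401304/813083441)·9/16 + 623749425/813083441·2209/38025 + 745660695/1626166882·1 = 1/3 ✓
b·Ac: 623749425/813083441·29/20 + 745660695/1626166882·(-2413/1170) = 1/6 ✓
b·c³: (-245401304/813083441)·(-27/64) + 623749425/813083441·(-103823/7414875) + 745660695/1626166882·1 = 2188486356661/3805230503880 ≠ 1/4 ⇒ order 3.
b·(c∘Ac): 623749425/813083441·(-1363/3900) + 745660695/1626166882·(-2413/1170) = -2960745560/2439250323 ≠ 1/8
b·Ac²: 623749425/813083441·(-87/80) + 745660695/1626166882·1150379/912600 = -487552497149/1902615251940 ≠ 1/12
b·A²c: 745660695/1626166882·203/60 = 10091274739/6504667528 ≠ 1/24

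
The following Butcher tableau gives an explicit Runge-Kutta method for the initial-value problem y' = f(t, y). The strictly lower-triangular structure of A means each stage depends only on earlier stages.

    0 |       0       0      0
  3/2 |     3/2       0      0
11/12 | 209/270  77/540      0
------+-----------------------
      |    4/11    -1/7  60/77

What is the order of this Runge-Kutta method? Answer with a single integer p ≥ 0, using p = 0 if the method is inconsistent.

3

b = (4/11, -1/7, 60/77)
c = (0, 3/2, 11/12)
Ac = (0, 0, 77/360)
Σ b_i: 4/11·1 + (-1/7)·1 + 60/77·1 = 1 ✓
b·c: (-1/7)·3/2 + 60/77·11/12 = 1/2 ✓
b·c²: (-1/7)·9/4 + 60/77·121/144 = 1/3 ✓
b·Ac: 60/77·77/360 = 1/6 ✓; 3 stages ⇒ order 3.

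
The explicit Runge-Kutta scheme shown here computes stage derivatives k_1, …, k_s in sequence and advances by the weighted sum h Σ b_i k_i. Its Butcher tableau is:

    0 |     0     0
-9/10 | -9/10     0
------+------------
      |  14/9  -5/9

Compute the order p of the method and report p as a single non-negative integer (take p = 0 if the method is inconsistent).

b = (14/9, -5/9)
c = (0, -9/10)
Σ b_i: 14/9·1 + (-5/9)·1 = 1 ✓
b·c: (-5/9)·(-9/10) = 1/2 ✓; 2 stages ⇒ order 2.

2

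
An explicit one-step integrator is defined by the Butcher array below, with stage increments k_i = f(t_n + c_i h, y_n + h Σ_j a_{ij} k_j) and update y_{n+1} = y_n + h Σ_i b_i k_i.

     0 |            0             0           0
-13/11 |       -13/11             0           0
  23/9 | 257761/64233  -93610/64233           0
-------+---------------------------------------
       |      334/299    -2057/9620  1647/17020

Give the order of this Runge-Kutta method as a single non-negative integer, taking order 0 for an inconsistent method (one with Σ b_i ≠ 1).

b = (334/299, -2057/9620, 1647/17020)
c = (0, -13/11, 23/9)
Ac = (0, 0, 8510/4941)
Σ b_i: 334/299·1 + (-2057/9620)·1 + 1647/17020·1 = 1 ✓
b·c: (-2057/9620)·(-13/11) + 1647/17020·23/9 = 1/2 ✓
b·c²: (-2057/9620)·169/121 + 1647/17020·529/81 = 1/3 ✓
b·Ac: 1647/17020·8510/4941 = 1/6 ✓; 3 stages ⇒ order 3.

3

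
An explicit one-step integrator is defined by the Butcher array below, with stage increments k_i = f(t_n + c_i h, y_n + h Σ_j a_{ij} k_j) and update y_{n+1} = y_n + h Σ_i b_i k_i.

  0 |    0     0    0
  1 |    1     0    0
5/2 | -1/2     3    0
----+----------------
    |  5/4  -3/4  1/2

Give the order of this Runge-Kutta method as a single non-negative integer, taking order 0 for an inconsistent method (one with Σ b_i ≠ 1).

b = (5/4, -3/4, 1/2)
c = (0, 1, 5/2)
Ac = (0, 0, 3)
Σ b_i: 5/4·1 + (-3/4)·1 + 1/2·1 = 1 ✓
b·c: (-3/4)·1 + 1/2·5/2 = 1/2 ✓
b·c²: (-3/4)·1 + 1/2·25/4 = 19/8 ≠ 1/3 ⇒ order 2.
b·Ac: 1/2·3 = 3/2 ≠ 1/6

2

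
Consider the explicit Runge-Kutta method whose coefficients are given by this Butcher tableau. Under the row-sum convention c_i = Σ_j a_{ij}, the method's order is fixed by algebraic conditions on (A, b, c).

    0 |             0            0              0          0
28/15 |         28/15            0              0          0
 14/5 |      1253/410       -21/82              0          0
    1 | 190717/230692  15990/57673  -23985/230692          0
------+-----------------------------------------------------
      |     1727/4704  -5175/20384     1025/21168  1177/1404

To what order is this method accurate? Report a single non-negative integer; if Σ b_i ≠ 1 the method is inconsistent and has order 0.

b = (1727/4704, -5175/20384, 1025/21168, 1177/1404)
c = (0, 28/15, 14/5, 1)
Ac = (0, 0, -98/205, 533/2354)
Σ b_i: 1727/4704·1 + (-5175/20384)·1 + 1025/21168·1 + 1177/1404·1 = 1 ✓
b·c: (-5175/20384)·28/15 + 1025/21168·14/5 + 1177/1404·1 = 1/2 ✓
b·c²: (-5175/20384)·784/225 + 1025/21168·196/25 + 1177/1404·1 = 1/3 ✓
b·Ac: 1025/21168·(-98/205) + 1177/1404·533/2354 = 1/6 ✓
b·c³: (-5175/20384)·21952/3375 + 1025/21168·2744/125 + 1177/1404·1 = 1/4 ✓
b·(c∘Ac): 1025/21168·(-1372/1025) + 1177/1404·533/2354 = 1/8 ✓
b·Ac²: 1025/21168·(-2744/3075) + 1177/1404·533/3531 = 1/12 ✓
b·A²c: 1177/1404·117/2354 = 1/24 ✓; 4 stages ⇒ order 4.

4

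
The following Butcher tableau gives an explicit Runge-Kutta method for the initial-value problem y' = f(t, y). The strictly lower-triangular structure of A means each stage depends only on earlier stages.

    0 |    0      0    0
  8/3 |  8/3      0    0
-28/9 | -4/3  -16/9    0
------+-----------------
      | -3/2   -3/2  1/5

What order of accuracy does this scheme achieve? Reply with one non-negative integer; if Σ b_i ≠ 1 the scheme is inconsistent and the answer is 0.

0

b = (-3/2, -3/2, 1/5)
c = (0, 8/3, -28/9)
Ac = (0, 0, -128/27)
Σ b_i: (-3/2)·1 + (-3/2)·1 + 1/5·1 = -14/5 ≠ 1 ⇒ order 0.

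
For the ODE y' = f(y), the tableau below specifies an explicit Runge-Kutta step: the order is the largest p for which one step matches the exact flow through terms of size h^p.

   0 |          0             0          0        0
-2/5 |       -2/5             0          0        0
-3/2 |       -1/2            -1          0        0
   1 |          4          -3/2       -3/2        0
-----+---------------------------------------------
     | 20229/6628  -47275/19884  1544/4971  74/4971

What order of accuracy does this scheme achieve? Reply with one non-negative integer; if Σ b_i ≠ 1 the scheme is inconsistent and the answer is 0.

3

b = (20229/6628, -47275/19884, 1544/4971, 74/4971)
c = (0, -2/5, -3/2, 1)
Ac = (0, 0, 2/5, 57/20)
Σ b_i: 20229/6628·1 + (-47275/19884)·1 + 1544/4971·1 + 74/4971·1 = 1 ✓
b·c: (-47275/19884)·(-2/5) + 1544/4971·(-3/2) + 74/4971·1 = 1/2 ✓
b·c²: (-47275/19884)·4/25 + 1544/4971·9/4 + 74/4971·1 = 1/3 ✓
b·Ac: 1544/4971·2/5 + 74/4971·57/20 = 1/6 ✓
b·c³: (-47275/19884)·(-8/125) + 1544/4971·(-27/8) + 74/4971·1 = -7301/8285 ≠ 1/4 ⇒ order 3.
b·(c∘Ac): 1544/4971·(-3/5) + 74/4971·57/20 = -477/3314 ≠ 1/8
b·Ac²: 1544/4971·(-4/25) + 74/4971·(-723/200) = -10291/99420 ≠ 1/12
b·A²c: 74/4971·(-3/5) = -74/8285 ≠ 1/24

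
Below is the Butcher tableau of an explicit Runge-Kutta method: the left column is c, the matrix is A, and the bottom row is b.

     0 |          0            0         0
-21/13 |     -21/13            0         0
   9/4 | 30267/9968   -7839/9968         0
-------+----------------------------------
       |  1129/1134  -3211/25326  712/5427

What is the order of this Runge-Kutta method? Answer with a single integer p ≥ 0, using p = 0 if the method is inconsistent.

b = (1129/1134, -3211/25326, 712/5427)
c = (0, -21/13, 9/4)
Ac = (0, 0, 1809/1424)
Σ b_i: 1129/1134·1 + (-3211/25326)·1 + 712/5427·1 = 1 ✓
b·c: (-3211/25326)·(-21/13) + 712/5427·9/4 = 1/2 ✓
b·c²: (-3211/25326)·441/169 + 712/5427·81/16 = 1/3 ✓
b·Ac: 712/5427·1809/1424 = 1/6 ✓; 3 stages ⇒ order 3.

3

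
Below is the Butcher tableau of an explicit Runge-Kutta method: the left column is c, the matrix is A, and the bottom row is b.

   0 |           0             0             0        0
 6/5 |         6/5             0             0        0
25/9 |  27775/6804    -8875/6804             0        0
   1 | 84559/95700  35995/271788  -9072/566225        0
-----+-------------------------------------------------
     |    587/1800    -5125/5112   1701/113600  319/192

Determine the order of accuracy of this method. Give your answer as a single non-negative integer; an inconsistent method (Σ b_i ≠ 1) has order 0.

4

b = (587/1800, -5125/5112, 1701/113600, 319/192)
c = (0, 6/5, 25/9, 1)
Ac = (0, 0, -1775/1134, 73/638)
Σ b_i: 587/1800·1 + (-5125/5112)·1 + 1701/113600·1 + 319/192·1 = 1 ✓
b·c: (-5125/5112)·6/5 + 1701/113600·25/9 + 319/192·1 = 1/2 ✓
b·c²: (-5125/5112)·36/25 + 1701/113600·625/81 + 319/192·1 = 1/3 ✓
b·Ac: 1701/113600·(-1775/1134) + 319/192·73/638 = 1/6 ✓
b·c³: (-5125/5112)·216/125 + 1701/113600·15625/729 + 319/192·1 = 1/4 ✓
b·(c∘Ac): 1701/113600·(-44375/10206) + 319/192·73/638 = 1/8 ✓
b·Ac²: 1701/113600·(-355/189) + 319/192·107/1595 = 1/12 ✓
b·A²c: 319/192·8/319 = 1/24 ✓; 4 stages ⇒ order 4.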